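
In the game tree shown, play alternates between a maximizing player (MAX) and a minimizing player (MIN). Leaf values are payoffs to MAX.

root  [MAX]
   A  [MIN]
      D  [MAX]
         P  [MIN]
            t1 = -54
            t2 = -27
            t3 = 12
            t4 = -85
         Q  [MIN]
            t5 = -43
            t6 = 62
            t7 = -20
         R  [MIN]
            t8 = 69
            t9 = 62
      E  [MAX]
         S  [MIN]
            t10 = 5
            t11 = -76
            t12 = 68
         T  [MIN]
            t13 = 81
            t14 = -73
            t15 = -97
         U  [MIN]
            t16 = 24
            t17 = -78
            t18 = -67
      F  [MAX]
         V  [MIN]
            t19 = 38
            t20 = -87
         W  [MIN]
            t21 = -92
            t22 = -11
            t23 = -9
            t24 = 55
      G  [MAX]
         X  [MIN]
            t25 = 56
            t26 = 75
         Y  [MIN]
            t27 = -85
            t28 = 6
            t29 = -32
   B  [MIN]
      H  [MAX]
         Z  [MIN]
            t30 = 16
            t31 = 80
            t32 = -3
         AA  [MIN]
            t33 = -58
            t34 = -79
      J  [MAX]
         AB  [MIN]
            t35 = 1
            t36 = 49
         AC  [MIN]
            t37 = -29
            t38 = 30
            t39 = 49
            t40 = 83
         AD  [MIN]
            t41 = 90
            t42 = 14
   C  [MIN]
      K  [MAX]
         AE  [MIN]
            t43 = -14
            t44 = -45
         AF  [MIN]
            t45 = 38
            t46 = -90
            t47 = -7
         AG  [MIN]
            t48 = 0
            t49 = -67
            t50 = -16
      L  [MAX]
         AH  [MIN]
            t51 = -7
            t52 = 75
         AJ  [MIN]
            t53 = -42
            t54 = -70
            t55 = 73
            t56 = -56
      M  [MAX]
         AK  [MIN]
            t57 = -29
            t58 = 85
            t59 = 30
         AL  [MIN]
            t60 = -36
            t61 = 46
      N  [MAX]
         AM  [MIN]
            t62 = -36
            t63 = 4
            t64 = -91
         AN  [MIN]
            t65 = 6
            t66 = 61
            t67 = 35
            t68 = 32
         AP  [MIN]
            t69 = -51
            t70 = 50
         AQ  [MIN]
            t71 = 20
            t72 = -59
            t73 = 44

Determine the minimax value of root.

-3

P (MIN): min(-54, -27, 12, -85) = -85
Q (MIN): min(-43, 62, -20) = -43
R (MIN): min(69, 62) = 62
D (MAX): max(-85, -43, 62) = 62
S (MIN): min(5, -76, 68) = -76
T (MIN): min(81, -73, -97) = -97
U (MIN): min(24, -78, -67) = -78
E (MAX): max(-76, -97, -78) = -76
V (MIN): min(38, -87) = -87
W (MIN): min(-92, -11, -9, 55) = -92
F (MAX): max(-87, -92) = -87
X (MIN): min(56, 75) = 56
Y (MIN): min(-85, 6, -32) = -85
G (MAX): max(56, -85) = 56
A (MIN): min(62, -76, -87, 56) = -87
Z (MIN): min(16, 80, -3) = -3
AA (MIN): min(-58, -79) = -79
H (MAX): max(-3, -79) = -3
AB (MIN): min(1, 49) = 1
AC (MIN): min(-29, 30, 49, 83) = -29
AD (MIN): min(90, 14) = 14
J (MAX): max(1, -29, 14) = 14
B (MIN): min(-3, 14) = -3
AE (MIN): min(-14, -45) = -45
AF (MIN): min(38, -90, -7) = -90
AG (MIN): min(0, -67, -16) = -67
K (MAX): max(-45, -90, -67) = -45
AH (MIN): min(-7, 75) = -7
AJ (MIN): min(-42, -70, 73, -56) = -70
L (MAX): max(-7, -70) = -7
AK (MIN): min(-29, 85, 30) = -29
AL (MIN): min(-36, 46) = -36
M (MAX): max(-29, -36) = -29
AM (MIN): min(-36, 4, -91) = -91
AN (MIN): min(6, 61, 35, 32) = 6
AP (MIN): min(-51, 50) = -51
AQ (MIN): min(20, -59, 44) = -59
N (MAX): max(-91, 6, -51, -59) = 6
C (MIN): min(-45, -7, -29, 6) = -45
root (MAX): max(-87, -3, -45) = -3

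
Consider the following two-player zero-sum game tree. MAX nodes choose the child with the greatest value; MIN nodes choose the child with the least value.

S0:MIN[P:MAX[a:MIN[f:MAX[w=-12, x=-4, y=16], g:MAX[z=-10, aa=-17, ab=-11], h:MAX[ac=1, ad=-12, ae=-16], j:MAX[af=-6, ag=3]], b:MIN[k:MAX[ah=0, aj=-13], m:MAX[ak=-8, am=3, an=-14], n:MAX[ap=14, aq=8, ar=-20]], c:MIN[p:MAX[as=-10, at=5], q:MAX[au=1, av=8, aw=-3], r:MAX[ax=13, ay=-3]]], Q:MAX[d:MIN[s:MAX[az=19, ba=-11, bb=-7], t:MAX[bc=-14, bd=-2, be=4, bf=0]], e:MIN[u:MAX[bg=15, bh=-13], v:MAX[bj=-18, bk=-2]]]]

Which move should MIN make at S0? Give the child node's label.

f (MAX): max(-12, -4, 16) = 16
g (MAX): max(-10, -17, -11) = -10
h (MAX): max(1, -12, -16) = 1
j (MAX): max(-6, 3) = 3
a (MIN): min(16, -10, 1, 3) = -10
k (MAX): max(0, -13) = 0
m (MAX): max(-8, 3, -14) = 3
n (MAX): max(14, 8, -20) = 14
b (MIN): min(0, 3, 14) = 0
p (MAX): max(-10, 5) = 5
q (MAX): max(1, 8, -3) = 8
r (MAX): max(13, -3) = 13
c (MIN): min(5, 8, 13) = 5
P (MAX): max(-10, 0, 5) = 5
s (MAX): max(19, -11, -7) = 19
t (MAX): max(-14, -2, 4, 0) = 4
d (MIN): min(19, 4) = 4
u (MAX): max(15, -13) = 15
v (MAX): max(-18, -2) = -2
e (MIN): min(15, -2) = -2
Q (MAX): max(4, -2) = 4
S0 (MIN): min(5, 4) = 4
MIN at S0 wants the lowest of {P=5, Q=4}, so chooses Q.

Q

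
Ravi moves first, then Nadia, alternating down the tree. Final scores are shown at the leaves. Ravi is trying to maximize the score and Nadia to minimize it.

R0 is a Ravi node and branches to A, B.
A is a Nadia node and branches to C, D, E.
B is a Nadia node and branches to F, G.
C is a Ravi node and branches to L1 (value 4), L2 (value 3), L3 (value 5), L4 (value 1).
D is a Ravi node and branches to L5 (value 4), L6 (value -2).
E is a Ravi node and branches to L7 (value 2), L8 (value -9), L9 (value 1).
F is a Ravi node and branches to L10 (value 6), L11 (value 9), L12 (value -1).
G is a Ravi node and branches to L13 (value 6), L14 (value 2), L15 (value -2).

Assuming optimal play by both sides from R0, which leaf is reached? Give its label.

L13

C (Ravi): max(4, 3, 5, 1) = 5
D (Ravi): max(4, -2) = 4
E (Ravi): max(2, -9, 1) = 2
A (Nadia): min(5, 4, 2) = 2
F (Ravi): max(6, 9, -1) = 9
G (Ravi): max(6, 2, -2) = 6
B (Nadia): min(9, 6) = 6
R0 (Ravi): max(2, 6) = 6
At R0, Ravi picks B (highest: 6).
At B, Nadia picks G (lowest: 6).
At G, Ravi picks L13 (highest: 6).
Terminal value 6.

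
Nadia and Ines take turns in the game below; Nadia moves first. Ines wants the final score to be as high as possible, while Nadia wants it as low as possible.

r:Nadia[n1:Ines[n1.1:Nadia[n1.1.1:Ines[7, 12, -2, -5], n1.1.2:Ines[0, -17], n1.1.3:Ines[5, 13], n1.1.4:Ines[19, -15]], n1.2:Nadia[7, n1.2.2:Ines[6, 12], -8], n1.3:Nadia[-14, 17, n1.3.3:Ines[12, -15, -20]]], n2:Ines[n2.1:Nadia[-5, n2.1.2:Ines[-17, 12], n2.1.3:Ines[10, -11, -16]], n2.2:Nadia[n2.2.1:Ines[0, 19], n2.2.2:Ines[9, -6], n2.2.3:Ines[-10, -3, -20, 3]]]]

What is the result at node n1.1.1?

12

n1.1.1 (Ines): max(7, 12, -2, -5) = 12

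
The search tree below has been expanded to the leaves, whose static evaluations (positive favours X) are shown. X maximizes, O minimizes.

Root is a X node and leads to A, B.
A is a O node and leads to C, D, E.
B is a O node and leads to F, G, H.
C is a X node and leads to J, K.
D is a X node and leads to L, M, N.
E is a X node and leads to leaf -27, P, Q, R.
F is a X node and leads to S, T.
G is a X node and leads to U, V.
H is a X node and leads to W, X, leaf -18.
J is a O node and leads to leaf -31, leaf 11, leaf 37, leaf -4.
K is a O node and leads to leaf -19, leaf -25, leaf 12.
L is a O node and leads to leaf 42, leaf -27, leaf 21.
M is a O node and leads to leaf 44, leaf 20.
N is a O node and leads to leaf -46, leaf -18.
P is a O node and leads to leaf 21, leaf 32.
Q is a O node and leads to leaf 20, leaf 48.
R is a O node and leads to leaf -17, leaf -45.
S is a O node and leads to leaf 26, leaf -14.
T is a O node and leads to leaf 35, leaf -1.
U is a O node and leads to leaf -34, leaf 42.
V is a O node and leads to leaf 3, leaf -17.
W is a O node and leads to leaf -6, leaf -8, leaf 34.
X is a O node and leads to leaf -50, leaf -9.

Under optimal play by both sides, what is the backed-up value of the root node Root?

-17

J (O): min(-31, 11, 37, -4) = -31
K (O): min(-19, -25, 12) = -25
C (X): max(-31, -25) = -25
L (O): min(42, -27, 21) = -27
M (O): min(44, 20) = 20
N (O): min(-46, -18) = -46
D (X): max(-27, 20, -46) = 20
P (O): min(21, 32) = 21
Q (O): min(20, 48) = 20
R (O): min(-17, -45) = -45
E (X): max(-27, 21, 20, -45) = 21
A (O): min(-25, 20, 21) = -25
S (O): min(26, -14) = -14
T (O): min(35, -1) = -1
F (X): max(-14, -1) = -1
U (O): min(-34, 42) = -34
V (O): min(3, -17) = -17
G (X): max(-34, -17) = -17
W (O): min(-6, -8, 34) = -8
X (O): min(-50, -9) = -50
H (X): max(-8, -50, -18) = -8
B (O): min(-1, -17, -8) = -17
Root (X): max(-25, -17) = -17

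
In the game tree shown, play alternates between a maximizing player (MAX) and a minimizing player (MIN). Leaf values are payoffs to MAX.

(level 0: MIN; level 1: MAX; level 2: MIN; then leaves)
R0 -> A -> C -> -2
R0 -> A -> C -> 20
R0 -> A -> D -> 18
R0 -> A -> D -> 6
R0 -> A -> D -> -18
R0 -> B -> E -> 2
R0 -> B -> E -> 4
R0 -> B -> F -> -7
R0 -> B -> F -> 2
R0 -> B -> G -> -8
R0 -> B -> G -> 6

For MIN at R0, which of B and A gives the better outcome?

A

E (MIN): min(2, 4) = 2
F (MIN): min(-7, 2) = -7
G (MIN): min(-8, 6) = -8
B (MAX): max(2, -7, -8) = 2
C (MIN): min(-2, 20) = -2
D (MIN): min(18, 6, -18) = -18
A (MAX): max(-2, -18) = -2
MIN prefers the lower value; B=2, A=-2. A is better since -2 < 2.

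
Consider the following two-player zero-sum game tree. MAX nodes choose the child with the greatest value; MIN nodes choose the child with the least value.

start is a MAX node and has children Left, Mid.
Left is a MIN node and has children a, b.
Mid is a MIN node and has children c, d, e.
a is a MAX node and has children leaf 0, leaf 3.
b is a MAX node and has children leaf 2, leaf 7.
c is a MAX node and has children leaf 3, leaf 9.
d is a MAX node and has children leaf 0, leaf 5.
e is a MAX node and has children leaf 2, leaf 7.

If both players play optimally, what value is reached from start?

a (MAX): max(0, 3) = 3
b (MAX): max(2, 7) = 7
Left (MIN): min(3, 7) = 3
c (MAX): max(3, 9) = 9
d (MAX): max(0, 5) = 5
e (MAX): max(2, 7) = 7
Mid (MIN): min(9, 5, 7) = 5
start (MAX): max(3, 5) = 5

5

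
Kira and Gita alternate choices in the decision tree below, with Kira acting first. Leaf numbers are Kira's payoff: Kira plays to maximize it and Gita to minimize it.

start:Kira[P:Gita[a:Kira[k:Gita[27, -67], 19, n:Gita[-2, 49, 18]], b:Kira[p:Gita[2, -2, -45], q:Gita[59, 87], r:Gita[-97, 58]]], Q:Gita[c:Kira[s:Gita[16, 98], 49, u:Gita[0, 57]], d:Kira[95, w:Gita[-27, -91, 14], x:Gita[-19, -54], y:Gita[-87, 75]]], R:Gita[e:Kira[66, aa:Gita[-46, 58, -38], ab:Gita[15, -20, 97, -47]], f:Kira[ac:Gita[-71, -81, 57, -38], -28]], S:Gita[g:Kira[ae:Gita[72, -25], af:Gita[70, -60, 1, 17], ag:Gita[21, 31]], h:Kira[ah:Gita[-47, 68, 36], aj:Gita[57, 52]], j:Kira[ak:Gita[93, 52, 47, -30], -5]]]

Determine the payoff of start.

k (Gita): min(27, -67) = -67
n (Gita): min(-2, 49, 18) = -2
a (Kira): max(-67, 19, -2) = 19
p (Gita): min(2, -2, -45) = -45
q (Gita): min(59, 87) = 59
r (Gita): min(-97, 58) = -97
b (Kira): max(-45, 59, -97) = 59
P (Gita): min(19, 59) = 19
s (Gita): min(16, 98) = 16
u (Gita): min(0, 57) = 0
c (Kira): max(16, 49, 0) = 49
w (Gita): min(-27, -91, 14) = -91
x (Gita): min(-19, -54) = -54
y (Gita): min(-87, 75) = -87
d (Kira): max(95, -91, -54, -87) = 95
Q (Gita): min(49, 95) = 49
aa (Gita): min(-46, 58, -38) = -46
ab (Gita): min(15, -20, 97, -47) = -47
e (Kira): max(66, -46, -47) = 66
ac (Gita): min(-71, -81, 57, -38) = -81
f (Kira): max(-81, -28) = -28
R (Gita): min(66, -28) = -28
ae (Gita): min(72, -25) = -25
af (Gita): min(70, -60, 1, 17) = -60
ag (Gita): min(21, 31) = 21
g (Kira): max(-25, -60, 21) = 21
ah (Gita): min(-47, 68, 36) = -47
aj (Gita): min(57, 52) = 52
h (Kira): max(-47, 52) = 52
ak (Gita): min(93, 52, 47, -30) = -30
j (Kira): max(-30, -5) = -5
S (Gita): min(21, 52, -5) = -5
start (Kira): max(19, 49, -28, -5) = 49

49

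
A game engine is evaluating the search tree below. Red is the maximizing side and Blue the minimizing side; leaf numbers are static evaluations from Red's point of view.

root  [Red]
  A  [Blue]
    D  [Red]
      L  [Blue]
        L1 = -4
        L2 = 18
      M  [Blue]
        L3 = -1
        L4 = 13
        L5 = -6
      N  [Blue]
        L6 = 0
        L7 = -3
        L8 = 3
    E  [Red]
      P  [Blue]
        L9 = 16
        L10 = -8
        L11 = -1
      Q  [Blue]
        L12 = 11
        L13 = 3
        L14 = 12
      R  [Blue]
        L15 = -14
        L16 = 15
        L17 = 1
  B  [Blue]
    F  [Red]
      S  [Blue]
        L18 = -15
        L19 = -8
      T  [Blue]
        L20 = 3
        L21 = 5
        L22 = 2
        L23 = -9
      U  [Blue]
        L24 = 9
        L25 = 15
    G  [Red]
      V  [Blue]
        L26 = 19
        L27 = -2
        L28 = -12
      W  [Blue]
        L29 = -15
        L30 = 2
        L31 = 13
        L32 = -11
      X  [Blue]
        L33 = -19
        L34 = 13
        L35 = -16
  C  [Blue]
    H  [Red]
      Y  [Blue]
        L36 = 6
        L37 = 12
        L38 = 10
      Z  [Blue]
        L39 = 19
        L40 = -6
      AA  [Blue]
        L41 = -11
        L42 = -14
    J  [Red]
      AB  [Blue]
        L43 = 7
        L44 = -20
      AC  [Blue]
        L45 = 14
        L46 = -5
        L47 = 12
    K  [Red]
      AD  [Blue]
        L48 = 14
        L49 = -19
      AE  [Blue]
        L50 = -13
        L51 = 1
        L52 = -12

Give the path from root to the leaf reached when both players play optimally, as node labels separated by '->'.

root -> A -> D -> N -> L7

L (Blue): min(-4, 18) = -4
M (Blue): min(-1, 13, -6) = -6
N (Blue): min(0, -3, 3) = -3
D (Red): max(-4, -6, -3) = -3
P (Blue): min(16, -8, -1) = -8
Q (Blue): min(11, 3, 12) = 3
R (Blue): min(-14, 15, 1) = -14
E (Red): max(-8, 3, -14) = 3
A (Blue): min(-3, 3) = -3
S (Blue): min(-15, -8) = -15
T (Blue): min(3, 5, 2, -9) = -9
U (Blue): min(9, 15) = 9
F (Red): max(-15, -9, 9) = 9
V (Blue): min(19, -2, -12) = -12
W (Blue): min(-15, 2, 13, -11) = -15
X (Blue): min(-19, 13, -16) = -19
G (Red): max(-12, -15, -19) = -12
B (Blue): min(9, -12) = -12
Y (Blue): min(6, 12, 10) = 6
Z (Blue): min(19, -6) = -6
AA (Blue): min(-11, -14) = -14
H (Red): max(6, -6, -14) = 6
AB (Blue): min(7, -20) = -20
AC (Blue): min(14, -5, 12) = -5
J (Red): max(-20, -5) = -5
AD (Blue): min(14, -19) = -19
AE (Blue): min(-13, 1, -12) = -13
K (Red): max(-19, -13) = -13
C (Blue): min(6, -5, -13) = -13
root (Red): max(-3, -12, -13) = -3
At root, Red picks A (highest: -3).
At A, Blue picks D (lowest: -3).
At D, Red picks N (highest: -3).
At N, Blue picks L7 (lowest: -3).
Terminal value -3.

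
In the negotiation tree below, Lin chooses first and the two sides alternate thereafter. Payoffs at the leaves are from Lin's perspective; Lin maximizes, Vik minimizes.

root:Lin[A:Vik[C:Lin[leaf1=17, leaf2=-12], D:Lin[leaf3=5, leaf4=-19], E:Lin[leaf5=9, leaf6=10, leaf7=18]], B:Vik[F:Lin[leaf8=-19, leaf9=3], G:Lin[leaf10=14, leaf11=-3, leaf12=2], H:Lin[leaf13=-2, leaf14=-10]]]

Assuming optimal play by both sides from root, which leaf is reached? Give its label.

leaf3

C (Lin): max(17, -12) = 17
D (Lin): max(5, -19) = 5
E (Lin): max(9, 10, 18) = 18
A (Vik): min(17, 5, 18) = 5
F (Lin): max(-19, 3) = 3
G (Lin): max(14, -3, 2) = 14
H (Lin): max(-2, -10) = -2
B (Vik): min(3, 14, -2) = -2
root (Lin): max(5, -2) = 5
At root, Lin picks A (highest: 5).
At A, Vik picks D (lowest: 5).
At D, Lin picks leaf3 (highest: 5).
Terminal value 5.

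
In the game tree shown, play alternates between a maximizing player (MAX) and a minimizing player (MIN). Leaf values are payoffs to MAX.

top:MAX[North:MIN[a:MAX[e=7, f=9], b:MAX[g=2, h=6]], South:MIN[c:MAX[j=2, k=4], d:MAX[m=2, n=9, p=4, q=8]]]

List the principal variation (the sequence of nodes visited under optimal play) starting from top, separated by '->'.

a (MAX): max(7, 9) = 9
b (MAX): max(2, 6) = 6
North (MIN): min(9, 6) = 6
c (MAX): max(2, 4) = 4
d (MAX): max(2, 9, 4, 8) = 9
South (MIN): min(4, 9) = 4
top (MAX): max(6, 4) = 6
At top, MAX picks North (highest: 6).
At North, MIN picks b (lowest: 6).
At b, MAX picks h (highest: 6).
Terminal value 6.

top -> North -> b -> h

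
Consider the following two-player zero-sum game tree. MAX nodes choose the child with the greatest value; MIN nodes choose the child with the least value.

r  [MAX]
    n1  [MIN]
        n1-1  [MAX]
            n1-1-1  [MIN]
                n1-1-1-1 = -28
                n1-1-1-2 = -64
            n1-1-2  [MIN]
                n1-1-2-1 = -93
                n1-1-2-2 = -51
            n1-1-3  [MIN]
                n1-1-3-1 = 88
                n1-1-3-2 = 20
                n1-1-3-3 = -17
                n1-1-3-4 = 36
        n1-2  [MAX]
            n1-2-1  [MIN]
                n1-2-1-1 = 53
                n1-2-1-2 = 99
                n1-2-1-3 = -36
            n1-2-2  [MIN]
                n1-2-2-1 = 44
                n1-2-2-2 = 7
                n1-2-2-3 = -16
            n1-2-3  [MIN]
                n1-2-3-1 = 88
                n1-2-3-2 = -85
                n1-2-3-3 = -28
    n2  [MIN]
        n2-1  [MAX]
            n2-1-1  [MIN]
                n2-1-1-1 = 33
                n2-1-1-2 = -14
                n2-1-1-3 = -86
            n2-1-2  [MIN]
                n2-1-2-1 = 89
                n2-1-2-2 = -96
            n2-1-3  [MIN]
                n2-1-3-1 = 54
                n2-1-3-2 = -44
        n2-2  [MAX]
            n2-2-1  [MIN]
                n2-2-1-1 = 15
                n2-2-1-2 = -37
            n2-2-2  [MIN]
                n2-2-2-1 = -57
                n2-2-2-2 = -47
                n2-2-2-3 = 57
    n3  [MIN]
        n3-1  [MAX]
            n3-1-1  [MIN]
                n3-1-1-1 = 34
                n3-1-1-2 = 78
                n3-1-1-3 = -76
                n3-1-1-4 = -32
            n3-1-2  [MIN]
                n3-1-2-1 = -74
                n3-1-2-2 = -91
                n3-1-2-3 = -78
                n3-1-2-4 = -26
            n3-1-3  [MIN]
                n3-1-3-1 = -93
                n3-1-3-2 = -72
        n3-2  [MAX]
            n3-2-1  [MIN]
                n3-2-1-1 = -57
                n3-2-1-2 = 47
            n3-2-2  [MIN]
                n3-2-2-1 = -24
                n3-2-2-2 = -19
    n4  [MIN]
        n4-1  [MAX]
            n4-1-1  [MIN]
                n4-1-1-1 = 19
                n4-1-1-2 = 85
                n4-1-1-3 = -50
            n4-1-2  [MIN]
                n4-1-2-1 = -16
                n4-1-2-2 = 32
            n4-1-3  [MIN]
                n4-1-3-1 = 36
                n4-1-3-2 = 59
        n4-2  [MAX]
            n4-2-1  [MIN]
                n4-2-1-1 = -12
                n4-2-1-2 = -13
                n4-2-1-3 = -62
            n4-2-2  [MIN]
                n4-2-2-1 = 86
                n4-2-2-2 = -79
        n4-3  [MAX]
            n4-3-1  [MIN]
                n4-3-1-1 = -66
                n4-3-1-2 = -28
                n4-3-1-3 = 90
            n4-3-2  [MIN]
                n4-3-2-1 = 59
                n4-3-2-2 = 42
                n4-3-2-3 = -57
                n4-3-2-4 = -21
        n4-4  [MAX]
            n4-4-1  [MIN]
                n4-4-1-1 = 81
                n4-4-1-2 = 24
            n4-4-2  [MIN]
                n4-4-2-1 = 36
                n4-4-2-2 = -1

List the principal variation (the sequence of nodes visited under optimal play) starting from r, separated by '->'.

r -> n1 -> n1-1 -> n1-1-3 -> n1-1-3-3

n1-1-1 (MIN): min(-28, -64) = -64
n1-1-2 (MIN): min(-93, -51) = -93
n1-1-3 (MIN): min(88, 20, -17, 36) = -17
n1-1 (MAX): max(-64, -93, -17) = -17
n1-2-1 (MIN): min(53, 99, -36) = -36
n1-2-2 (MIN): min(44, 7, -16) = -16
n1-2-3 (MIN): min(88, -85, -28) = -85
n1-2 (MAX): max(-36, -16, -85) = -16
n1 (MIN): min(-17, -16) = -17
n2-1-1 (MIN): min(33, -14, -86) = -86
n2-1-2 (MIN): min(89, -96) = -96
n2-1-3 (MIN): min(54, -44) = -44
n2-1 (MAX): max(-86, -96, -44) = -44
n2-2-1 (MIN): min(15, -37) = -37
n2-2-2 (MIN): min(-57, -47, 57) = -57
n2-2 (MAX): max(-37, -57) = -37
n2 (MIN): min(-44, -37) = -44
n3-1-1 (MIN): min(34, 78, -76, -32) = -76
n3-1-2 (MIN): min(-74, -91, -78, -26) = -91
n3-1-3 (MIN): min(-93, -72) = -93
n3-1 (MAX): max(-76, -91, -93) = -76
n3-2-1 (MIN): min(-57, 47) = -57
n3-2-2 (MIN): min(-24, -19) = -24
n3-2 (MAX): max(-57, -24) = -24
n3 (MIN): min(-76, -24) = -76
n4-1-1 (MIN): min(19, 85, -50) = -50
n4-1-2 (MIN): min(-16, 32) = -16
n4-1-3 (MIN): min(36, 59) = 36
n4-1 (MAX): max(-50, -16, 36) = 36
n4-2-1 (MIN): min(-12, -13, -62) = -62
n4-2-2 (MIN): min(86, -79) = -79
n4-2 (MAX): max(-62, -79) = -62
n4-3-1 (MIN): min(-66, -28, 90) = -66
n4-3-2 (MIN): min(59, 42, -57, -21) = -57
n4-3 (MAX): max(-66, -57) = -57
n4-4-1 (MIN): min(81, 24) = 24
n4-4-2 (MIN): min(36, -1) = -1
n4-4 (MAX): max(24, -1) = 24
n4 (MIN): min(36, -62, -57, 24) = -62
r (MAX): max(-17, -44, -76, -62) = -17
At r, MAX picks n1 (highest: -17).
At n1, MIN picks n1-1 (lowest: -17).
At n1-1, MAX picks n1-1-3 (highest: -17).
At n1-1-3, MIN picks n1-1-3-3 (lowest: -17).
Terminal value -17.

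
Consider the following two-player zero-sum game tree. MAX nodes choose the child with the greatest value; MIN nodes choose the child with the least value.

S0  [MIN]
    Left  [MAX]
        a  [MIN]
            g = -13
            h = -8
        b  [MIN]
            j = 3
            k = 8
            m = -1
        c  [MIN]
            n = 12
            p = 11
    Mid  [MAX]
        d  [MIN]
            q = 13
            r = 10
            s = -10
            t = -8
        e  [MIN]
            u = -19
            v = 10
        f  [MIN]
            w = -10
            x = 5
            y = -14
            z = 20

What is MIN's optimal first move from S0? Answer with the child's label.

a (MIN): min(-13, -8) = -13
b (MIN): min(3, 8, -1) = -1
c (MIN): min(12, 11) = 11
Left (MAX): max(-13, -1, 11) = 11
d (MIN): min(13, 10, -10, -8) = -10
e (MIN): min(-19, 10) = -19
f (MIN): min(-10, 5, -14, 20) = -14
Mid (MAX): max(-10, -19, -14) = -10
S0 (MIN): min(11, -10) = -10
MIN at S0 wants the lowest of {Left=11, Mid=-10}, so chooses Mid.

Mid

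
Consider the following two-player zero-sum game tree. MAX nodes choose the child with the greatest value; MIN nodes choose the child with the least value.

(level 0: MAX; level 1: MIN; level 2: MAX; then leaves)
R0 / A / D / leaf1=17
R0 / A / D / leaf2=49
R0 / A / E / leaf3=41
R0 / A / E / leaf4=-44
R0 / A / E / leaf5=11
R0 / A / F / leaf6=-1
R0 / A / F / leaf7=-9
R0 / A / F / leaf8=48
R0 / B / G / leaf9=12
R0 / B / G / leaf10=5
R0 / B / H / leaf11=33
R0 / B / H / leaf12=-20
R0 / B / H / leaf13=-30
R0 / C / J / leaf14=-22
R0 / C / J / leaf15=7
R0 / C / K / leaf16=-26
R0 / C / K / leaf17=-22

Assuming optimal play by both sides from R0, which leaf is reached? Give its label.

leaf3

D (MAX): max(17, 49) = 49
E (MAX): max(41, -44, 11) = 41
F (MAX): max(-1, -9, 48) = 48
A (MIN): min(49, 41, 48) = 41
G (MAX): max(12, 5) = 12
H (MAX): max(33, -20, -30) = 33
B (MIN): min(12, 33) = 12
J (MAX): max(-22, 7) = 7
K (MAX): max(-26, -22) = -22
C (MIN): min(7, -22) = -22
R0 (MAX): max(41, 12, -22) = 41
At R0, MAX picks A (highest: 41).
At A, MIN picks E (lowest: 41).
At E, MAX picks leaf3 (highest: 41).
Terminal value 41.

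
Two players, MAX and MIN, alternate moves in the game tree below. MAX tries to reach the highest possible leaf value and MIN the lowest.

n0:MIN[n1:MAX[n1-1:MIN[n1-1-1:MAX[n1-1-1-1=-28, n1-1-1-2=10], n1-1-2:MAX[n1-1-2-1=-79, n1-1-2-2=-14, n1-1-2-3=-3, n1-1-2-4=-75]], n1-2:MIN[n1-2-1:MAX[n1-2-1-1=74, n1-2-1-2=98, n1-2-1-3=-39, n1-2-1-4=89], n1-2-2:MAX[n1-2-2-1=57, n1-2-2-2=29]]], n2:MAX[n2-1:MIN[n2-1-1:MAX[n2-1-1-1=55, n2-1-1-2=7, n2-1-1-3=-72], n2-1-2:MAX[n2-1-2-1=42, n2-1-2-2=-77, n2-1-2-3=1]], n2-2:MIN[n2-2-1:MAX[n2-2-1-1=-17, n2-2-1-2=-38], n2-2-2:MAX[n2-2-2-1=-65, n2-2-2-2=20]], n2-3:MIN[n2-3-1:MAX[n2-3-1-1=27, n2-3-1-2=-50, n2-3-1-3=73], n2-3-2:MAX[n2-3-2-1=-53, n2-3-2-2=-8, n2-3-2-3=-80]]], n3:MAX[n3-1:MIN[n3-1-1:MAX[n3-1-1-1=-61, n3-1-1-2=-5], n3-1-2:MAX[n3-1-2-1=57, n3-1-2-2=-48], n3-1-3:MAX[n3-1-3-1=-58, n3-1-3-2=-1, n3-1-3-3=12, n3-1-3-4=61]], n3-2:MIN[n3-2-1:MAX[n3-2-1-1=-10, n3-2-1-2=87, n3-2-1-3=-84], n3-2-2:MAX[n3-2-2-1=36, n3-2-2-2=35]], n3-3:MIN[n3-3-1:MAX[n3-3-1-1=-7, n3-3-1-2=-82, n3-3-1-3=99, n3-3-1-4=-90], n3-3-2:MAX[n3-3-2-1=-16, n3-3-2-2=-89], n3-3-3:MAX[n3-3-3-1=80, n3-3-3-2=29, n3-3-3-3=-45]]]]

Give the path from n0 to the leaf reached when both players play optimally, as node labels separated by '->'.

n0 -> n3 -> n3-2 -> n3-2-2 -> n3-2-2-1

n1-1-1 (MAX): max(-28, 10) = 10
n1-1-2 (MAX): max(-79, -14, -3, -75) = -3
n1-1 (MIN): min(10, -3) = -3
n1-2-1 (MAX): max(74, 98, -39, 89) = 98
n1-2-2 (MAX): max(57, 29) = 57
n1-2 (MIN): min(98, 57) = 57
n1 (MAX): max(-3, 57) = 57
n2-1-1 (MAX): max(55, 7, -72) = 55
n2-1-2 (MAX): max(42, -77, 1) = 42
n2-1 (MIN): min(55, 42) = 42
n2-2-1 (MAX): max(-17, -38) = -17
n2-2-2 (MAX): max(-65, 20) = 20
n2-2 (MIN): min(-17, 20) = -17
n2-3-1 (MAX): max(27, -50, 73) = 73
n2-3-2 (MAX): max(-53, -8, -80) = -8
n2-3 (MIN): min(73, -8) = -8
n2 (MAX): max(42, -17, -8) = 42
n3-1-1 (MAX): max(-61, -5) = -5
n3-1-2 (MAX): max(57, -48) = 57
n3-1-3 (MAX): max(-58, -1, 12, 61) = 61
n3-1 (MIN): min(-5, 57, 61) = -5
n3-2-1 (MAX): max(-10, 87, -84) = 87
n3-2-2 (MAX): max(36, 35) = 36
n3-2 (MIN): min(87, 36) = 36
n3-3-1 (MAX): max(-7, -82, 99, -90) = 99
n3-3-2 (MAX): max(-16, -89) = -16
n3-3-3 (MAX): max(80, 29, -45) = 80
n3-3 (MIN): min(99, -16, 80) = -16
n3 (MAX): max(-5, 36, -16) = 36
n0 (MIN): min(57, 42, 36) = 36
At n0, MIN picks n3 (lowest: 36).
At n3, MAX picks n3-2 (highest: 36).
At n3-2, MIN picks n3-2-2 (lowest: 36).
At n3-2-2, MAX picks n3-2-2-1 (highest: 36).
Terminal value 36.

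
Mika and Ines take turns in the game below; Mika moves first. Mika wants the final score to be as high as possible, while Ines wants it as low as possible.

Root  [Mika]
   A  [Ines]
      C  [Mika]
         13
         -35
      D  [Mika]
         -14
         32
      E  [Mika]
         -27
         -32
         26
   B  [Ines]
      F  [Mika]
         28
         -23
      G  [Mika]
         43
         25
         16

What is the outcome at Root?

C (Mika): max(13, -35) = 13
D (Mika): max(-14, 32) = 32
E (Mika): max(-27, -32, 26) = 26
A (Ines): min(13, 32, 26) = 13
F (Mika): max(28, -23) = 28
G (Mika): max(43, 25, 16) = 43
B (Ines): min(28, 43) = 28
Root (Mika): max(13, 28) = 28

28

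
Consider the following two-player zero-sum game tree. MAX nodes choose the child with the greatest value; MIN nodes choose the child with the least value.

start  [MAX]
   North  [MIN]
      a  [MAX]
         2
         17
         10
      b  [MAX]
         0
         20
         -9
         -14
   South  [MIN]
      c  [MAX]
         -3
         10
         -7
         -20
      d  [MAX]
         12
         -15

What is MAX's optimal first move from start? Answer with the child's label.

a (MAX): max(2, 17, 10) = 17
b (MAX): max(0, 20, -9, -14) = 20
North (MIN): min(17, 20) = 17
c (MAX): max(-3, 10, -7, -20) = 10
d (MAX): max(12, -15) = 12
South (MIN): min(10, 12) = 10
start (MAX): max(17, 10) = 17
MAX at start wants the highest of {North=17, South=10}, so chooses North.

North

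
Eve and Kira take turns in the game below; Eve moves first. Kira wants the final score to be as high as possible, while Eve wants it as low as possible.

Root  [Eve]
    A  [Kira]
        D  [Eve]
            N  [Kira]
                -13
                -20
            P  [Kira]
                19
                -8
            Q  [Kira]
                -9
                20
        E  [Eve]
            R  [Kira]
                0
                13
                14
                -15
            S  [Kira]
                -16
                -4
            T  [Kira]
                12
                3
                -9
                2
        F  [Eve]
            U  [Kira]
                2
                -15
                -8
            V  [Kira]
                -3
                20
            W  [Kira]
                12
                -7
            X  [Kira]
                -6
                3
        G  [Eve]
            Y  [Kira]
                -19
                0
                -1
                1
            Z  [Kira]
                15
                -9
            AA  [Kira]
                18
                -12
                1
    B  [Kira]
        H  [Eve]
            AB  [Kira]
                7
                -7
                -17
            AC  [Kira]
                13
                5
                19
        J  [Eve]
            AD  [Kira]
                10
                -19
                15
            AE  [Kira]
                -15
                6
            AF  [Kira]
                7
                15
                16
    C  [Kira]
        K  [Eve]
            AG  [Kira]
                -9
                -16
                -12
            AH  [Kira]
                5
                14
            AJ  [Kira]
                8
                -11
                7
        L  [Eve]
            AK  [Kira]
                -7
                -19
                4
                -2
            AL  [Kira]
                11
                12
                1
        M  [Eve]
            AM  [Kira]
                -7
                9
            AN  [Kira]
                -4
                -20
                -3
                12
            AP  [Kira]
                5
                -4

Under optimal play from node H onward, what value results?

AB (Kira): max(7, -7, -17) = 7
AC (Kira): max(13, 5, 19) = 19
H (Eve): min(7, 19) = 7

7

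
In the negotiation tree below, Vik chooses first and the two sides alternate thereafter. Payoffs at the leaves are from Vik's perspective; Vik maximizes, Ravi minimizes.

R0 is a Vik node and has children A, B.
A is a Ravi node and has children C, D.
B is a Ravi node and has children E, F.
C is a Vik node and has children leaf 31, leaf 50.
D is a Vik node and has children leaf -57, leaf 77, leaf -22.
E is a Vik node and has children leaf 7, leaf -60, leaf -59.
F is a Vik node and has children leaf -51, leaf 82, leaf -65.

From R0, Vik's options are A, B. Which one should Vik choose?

A

C (Vik): max(31, 50) = 50
D (Vik): max(-57, 77, -22) = 77
A (Ravi): min(50, 77) = 50
E (Vik): max(7, -60, -59) = 7
F (Vik): max(-51, 82, -65) = 82
B (Ravi): min(7, 82) = 7
R0 (Vik): max(50, 7) = 50
Vik at R0 wants the highest of {A=50, B=7}, so chooses A.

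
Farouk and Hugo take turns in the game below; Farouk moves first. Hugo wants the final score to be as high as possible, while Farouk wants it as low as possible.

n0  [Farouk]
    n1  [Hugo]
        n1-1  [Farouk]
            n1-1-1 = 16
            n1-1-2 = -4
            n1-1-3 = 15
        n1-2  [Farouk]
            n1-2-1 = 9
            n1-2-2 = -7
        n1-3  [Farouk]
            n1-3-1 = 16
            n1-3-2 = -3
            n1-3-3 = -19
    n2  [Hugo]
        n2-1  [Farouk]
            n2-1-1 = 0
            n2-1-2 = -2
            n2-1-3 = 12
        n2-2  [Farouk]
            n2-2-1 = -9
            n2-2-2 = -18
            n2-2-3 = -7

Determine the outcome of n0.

n1-1 (Farouk): min(16, -4, 15) = -4
n1-2 (Farouk): min(9, -7) = -7
n1-3 (Farouk): min(16, -3, -19) = -19
n1 (Hugo): max(-4, -7, -19) = -4
n2-1 (Farouk): min(0, -2, 12) = -2
n2-2 (Farouk): min(-9, -18, -7) = -18
n2 (Hugo): max(-2, -18) = -2
n0 (Farouk): min(-4, -2) = -4

-4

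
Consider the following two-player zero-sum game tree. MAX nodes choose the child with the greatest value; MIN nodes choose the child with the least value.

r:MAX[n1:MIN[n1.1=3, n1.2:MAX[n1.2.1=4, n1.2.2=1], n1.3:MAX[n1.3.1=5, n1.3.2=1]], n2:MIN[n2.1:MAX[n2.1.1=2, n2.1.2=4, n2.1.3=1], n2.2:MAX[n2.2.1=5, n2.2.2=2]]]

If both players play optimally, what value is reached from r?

n1.2 (MAX): max(4, 1) = 4
n1.3 (MAX): max(5, 1) = 5
n1 (MIN): min(3, 4, 5) = 3
n2.1 (MAX): max(2, 4, 1) = 4
n2.2 (MAX): max(5, 2) = 5
n2 (MIN): min(4, 5) = 4
r (MAX): max(3, 4) = 4

4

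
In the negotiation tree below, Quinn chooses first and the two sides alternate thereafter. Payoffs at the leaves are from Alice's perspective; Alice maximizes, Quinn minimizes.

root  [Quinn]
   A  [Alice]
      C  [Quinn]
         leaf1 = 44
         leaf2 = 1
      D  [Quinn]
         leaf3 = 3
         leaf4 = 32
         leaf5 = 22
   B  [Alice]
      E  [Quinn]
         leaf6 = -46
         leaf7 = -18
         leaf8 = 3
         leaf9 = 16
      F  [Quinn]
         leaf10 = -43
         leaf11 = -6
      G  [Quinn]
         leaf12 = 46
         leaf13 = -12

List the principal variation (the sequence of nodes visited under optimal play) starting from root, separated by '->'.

root -> B -> G -> leaf13

C (Quinn): min(44, 1) = 1
D (Quinn): min(3, 32, 22) = 3
A (Alice): max(1, 3) = 3
E (Quinn): min(-46, -18, 3, 16) = -46
F (Quinn): min(-43, -6) = -43
G (Quinn): min(46, -12) = -12
B (Alice): max(-46, -43, -12) = -12
root (Quinn): min(3, -12) = -12
At root, Quinn picks B (lowest: -12).
At B, Alice picks G (highest: -12).
At G, Quinn picks leaf13 (lowest: -12).
Terminal value -12.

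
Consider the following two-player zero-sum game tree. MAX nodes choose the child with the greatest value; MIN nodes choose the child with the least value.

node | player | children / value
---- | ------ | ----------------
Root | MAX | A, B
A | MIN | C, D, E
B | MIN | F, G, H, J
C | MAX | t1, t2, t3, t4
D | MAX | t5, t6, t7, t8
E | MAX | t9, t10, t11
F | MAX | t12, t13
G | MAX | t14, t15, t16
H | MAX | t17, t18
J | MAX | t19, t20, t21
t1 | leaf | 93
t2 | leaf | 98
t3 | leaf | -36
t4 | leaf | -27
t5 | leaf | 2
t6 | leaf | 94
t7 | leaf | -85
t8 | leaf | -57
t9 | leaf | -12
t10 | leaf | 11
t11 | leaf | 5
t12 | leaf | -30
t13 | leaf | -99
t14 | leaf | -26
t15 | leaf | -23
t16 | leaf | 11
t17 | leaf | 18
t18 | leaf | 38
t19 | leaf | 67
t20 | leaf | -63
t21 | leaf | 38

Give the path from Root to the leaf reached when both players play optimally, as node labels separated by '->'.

Root -> A -> E -> t10

C (MAX): max(93, 98, -36, -27) = 98
D (MAX): max(2, 94, -85, -57) = 94
E (MAX): max(-12, 11, 5) = 11
A (MIN): min(98, 94, 11) = 11
F (MAX): max(-30, -99) = -30
G (MAX): max(-26, -23, 11) = 11
H (MAX): max(18, 38) = 38
J (MAX): max(67, -63, 38) = 67
B (MIN): min(-30, 11, 38, 67) = -30
Root (MAX): max(11, -30) = 11
At Root, MAX picks A (highest: 11).
At A, MIN picks E (lowest: 11).
At E, MAX picks t10 (highest: 11).
Terminal value 11.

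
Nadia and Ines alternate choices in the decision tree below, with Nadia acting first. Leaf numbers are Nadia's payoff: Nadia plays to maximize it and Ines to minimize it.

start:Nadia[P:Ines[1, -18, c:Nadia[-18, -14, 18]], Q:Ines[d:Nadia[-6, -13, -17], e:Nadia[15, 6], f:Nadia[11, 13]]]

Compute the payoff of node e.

15

e (Nadia): max(15, 6) = 15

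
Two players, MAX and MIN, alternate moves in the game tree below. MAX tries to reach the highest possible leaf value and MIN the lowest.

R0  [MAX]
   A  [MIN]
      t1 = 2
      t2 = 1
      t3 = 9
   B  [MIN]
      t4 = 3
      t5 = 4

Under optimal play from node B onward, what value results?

3

B (MIN): min(3, 4) = 3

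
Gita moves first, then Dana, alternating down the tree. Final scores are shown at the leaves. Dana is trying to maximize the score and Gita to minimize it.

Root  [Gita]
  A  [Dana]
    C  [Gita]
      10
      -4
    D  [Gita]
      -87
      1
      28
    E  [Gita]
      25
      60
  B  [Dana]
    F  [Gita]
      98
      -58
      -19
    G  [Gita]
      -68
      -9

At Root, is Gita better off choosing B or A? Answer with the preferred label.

B

F (Gita): min(98, -58, -19) = -58
G (Gita): min(-68, -9) = -68
B (Dana): max(-58, -68) = -58
C (Gita): min(10, -4) = -4
D (Gita): min(-87, 1, 28) = -87
E (Gita): min(25, 60) = 25
A (Dana): max(-4, -87, 25) = 25
Gita prefers the lower value; B=-58, A=25. B is better since -58 < 25.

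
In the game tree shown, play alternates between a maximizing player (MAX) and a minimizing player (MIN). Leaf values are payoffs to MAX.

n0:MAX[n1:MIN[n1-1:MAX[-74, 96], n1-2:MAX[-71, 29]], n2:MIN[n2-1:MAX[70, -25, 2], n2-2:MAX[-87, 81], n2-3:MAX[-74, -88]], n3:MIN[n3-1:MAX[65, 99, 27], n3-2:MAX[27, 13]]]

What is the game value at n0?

n1-1 (MAX): max(-74, 96) = 96
n1-2 (MAX): max(-71, 29) = 29
n1 (MIN): min(96, 29) = 29
n2-1 (MAX): max(70, -25, 2) = 70
n2-2 (MAX): max(-87, 81) = 81
n2-3 (MAX): max(-74, -88) = -74
n2 (MIN): min(70, 81, -74) = -74
n3-1 (MAX): max(65, 99, 27) = 99
n3-2 (MAX): max(27, 13) = 27
n3 (MIN): min(99, 27) = 27
n0 (MAX): max(29, -74, 27) = 29

29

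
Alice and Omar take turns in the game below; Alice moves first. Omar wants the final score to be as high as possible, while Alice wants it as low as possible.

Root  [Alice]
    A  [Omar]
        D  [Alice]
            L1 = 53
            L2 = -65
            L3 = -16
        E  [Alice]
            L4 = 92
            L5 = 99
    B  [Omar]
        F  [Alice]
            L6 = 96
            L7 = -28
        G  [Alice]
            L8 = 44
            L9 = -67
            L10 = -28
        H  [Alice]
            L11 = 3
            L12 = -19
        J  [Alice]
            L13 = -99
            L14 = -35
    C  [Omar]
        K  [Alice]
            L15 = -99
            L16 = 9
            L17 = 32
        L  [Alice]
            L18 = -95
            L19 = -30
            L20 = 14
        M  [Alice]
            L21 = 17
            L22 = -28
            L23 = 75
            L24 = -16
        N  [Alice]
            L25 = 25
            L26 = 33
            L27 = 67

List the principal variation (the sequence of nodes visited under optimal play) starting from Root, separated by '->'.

Root -> B -> H -> L12

D (Alice): min(53, -65, -16) = -65
E (Alice): min(92, 99) = 92
A (Omar): max(-65, 92) = 92
F (Alice): min(96, -28) = -28
G (Alice): min(44, -67, -28) = -67
H (Alice): min(3, -19) = -19
J (Alice): min(-99, -35) = -99
B (Omar): max(-28, -67, -19, -99) = -19
K (Alice): min(-99, 9, 32) = -99
L (Alice): min(-95, -30, 14) = -95
M (Alice): min(17, -28, 75, -16) = -28
N (Alice): min(25, 33, 67) = 25
C (Omar): max(-99, -95, -28, 25) = 25
Root (Alice): min(92, -19, 25) = -19
At Root, Alice picks B (lowest: -19).
At B, Omar picks H (highest: -19).
At H, Alice picks L12 (lowest: -19).
Terminal value -19.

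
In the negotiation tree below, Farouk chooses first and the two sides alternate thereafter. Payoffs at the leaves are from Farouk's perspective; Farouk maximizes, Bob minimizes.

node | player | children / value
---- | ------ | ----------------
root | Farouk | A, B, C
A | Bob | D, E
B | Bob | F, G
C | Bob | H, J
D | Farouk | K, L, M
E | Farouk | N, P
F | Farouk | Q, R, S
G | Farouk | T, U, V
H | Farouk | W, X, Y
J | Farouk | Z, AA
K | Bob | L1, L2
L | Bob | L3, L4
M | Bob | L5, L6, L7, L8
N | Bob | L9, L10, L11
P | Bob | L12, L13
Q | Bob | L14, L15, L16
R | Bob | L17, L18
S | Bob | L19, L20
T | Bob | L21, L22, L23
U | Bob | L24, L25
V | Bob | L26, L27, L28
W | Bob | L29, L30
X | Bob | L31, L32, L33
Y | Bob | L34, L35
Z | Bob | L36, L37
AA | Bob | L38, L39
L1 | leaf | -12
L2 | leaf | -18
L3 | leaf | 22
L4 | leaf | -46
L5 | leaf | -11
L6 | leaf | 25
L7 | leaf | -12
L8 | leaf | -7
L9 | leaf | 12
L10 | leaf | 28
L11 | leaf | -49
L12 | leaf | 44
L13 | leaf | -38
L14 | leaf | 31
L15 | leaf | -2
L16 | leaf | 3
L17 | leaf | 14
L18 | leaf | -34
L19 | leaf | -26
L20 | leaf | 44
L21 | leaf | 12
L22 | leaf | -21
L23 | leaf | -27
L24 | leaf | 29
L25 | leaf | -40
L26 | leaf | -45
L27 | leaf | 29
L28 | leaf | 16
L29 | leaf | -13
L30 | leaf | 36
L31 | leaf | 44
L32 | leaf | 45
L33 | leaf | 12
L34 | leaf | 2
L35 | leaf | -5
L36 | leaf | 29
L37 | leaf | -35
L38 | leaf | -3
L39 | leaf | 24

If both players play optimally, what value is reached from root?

K (Bob): min(-12, -18) = -18
L (Bob): min(22, -46) = -46
M (Bob): min(-11, 25, -12, -7) = -12
D (Farouk): max(-18, -46, -12) = -12
N (Bob): min(12, 28, -49) = -49
P (Bob): min(44, -38) = -38
E (Farouk): max(-49, -38) = -38
A (Bob): min(-12, -38) = -38
Q (Bob): min(31, -2, 3) = -2
R (Bob): min(14, -34) = -34
S (Bob): min(-26, 44) = -26
F (Farouk): max(-2, -34, -26) = -2
T (Bob): min(12, -21, -27) = -27
U (Bob): min(29, -40) = -40
V (Bob): min(-45, 29, 16) = -45
G (Farouk): max(-27, -40, -45) = -27
B (Bob): min(-2, -27) = -27
W (Bob): min(-13, 36) = -13
X (Bob): min(44, 45, 12) = 12
Y (Bob): min(2, -5) = -5
H (Farouk): max(-13, 12, -5) = 12
Z (Bob): min(29, -35) = -35
AA (Bob): min(-3, 24) = -3
J (Farouk): max(-35, -3) = -3
C (Bob): min(12, -3) = -3
root (Farouk): max(-38, -27, -3) = -3

-3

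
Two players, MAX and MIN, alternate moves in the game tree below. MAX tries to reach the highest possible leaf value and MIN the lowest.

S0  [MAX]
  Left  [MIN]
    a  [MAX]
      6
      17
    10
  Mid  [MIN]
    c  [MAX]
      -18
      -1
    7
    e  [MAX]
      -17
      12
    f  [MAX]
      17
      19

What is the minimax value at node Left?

10

a (MAX): max(6, 17) = 17
Left (MIN): min(17, 10) = 10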